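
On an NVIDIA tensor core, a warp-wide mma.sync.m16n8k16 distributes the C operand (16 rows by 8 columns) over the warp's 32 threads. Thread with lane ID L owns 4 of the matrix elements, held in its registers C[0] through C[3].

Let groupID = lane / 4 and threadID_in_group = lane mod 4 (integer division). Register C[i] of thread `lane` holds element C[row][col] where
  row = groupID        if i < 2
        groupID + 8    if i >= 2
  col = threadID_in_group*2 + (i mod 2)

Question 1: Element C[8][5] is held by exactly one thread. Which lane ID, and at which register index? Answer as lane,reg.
r:8=>grp=0,rB=1  c:5=>tig=2,lo=1
L=0*4+2=2  i=1*2+1=3

2,3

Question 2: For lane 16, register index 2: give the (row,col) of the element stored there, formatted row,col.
12,0

L=16->gid=16>>2=4, tid=16&3=0
[2]->row 4+8=12  col 0·2+0=0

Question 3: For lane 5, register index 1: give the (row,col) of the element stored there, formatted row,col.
1,3

5: gid=1,tid=1
[1] (1+0,1*2+1) = (1,3)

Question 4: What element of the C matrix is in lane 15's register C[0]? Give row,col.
3,6

15: gr=3,th=3
[0] (3+0,3*2+0) = (3,6)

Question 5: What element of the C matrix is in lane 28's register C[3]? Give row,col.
lane 28⇒28/4=7, 28 mod 4=0
i=3  r:7+8⇒15  c:2·0+1⇒1

15,1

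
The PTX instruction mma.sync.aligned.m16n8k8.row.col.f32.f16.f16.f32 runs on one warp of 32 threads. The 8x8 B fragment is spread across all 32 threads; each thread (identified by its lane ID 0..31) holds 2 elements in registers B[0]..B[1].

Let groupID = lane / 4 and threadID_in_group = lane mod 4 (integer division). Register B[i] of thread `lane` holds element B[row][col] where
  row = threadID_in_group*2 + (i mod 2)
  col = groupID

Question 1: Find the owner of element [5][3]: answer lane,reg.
c=3→G=3  r=5→T=2,p=1
L=3*4+2=14  i=1=1

14,1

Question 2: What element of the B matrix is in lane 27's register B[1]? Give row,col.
7,6

lane 27: gr=6 (27/4), th=3 (27%4)
i=1: r=3*2+1=7, c=gr=6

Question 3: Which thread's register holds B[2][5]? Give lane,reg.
21,0

c=5⇒gr=5  r=2⇒th=1,odd=0
L=5*4+1=21  i=0=0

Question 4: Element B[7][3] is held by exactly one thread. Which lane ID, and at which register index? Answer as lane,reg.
c:3=>grp=3  r:7=>tig=3,lo=1
L=3*4+3=15  i=1=1

15,1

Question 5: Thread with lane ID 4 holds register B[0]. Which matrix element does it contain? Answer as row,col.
lane 4: gr=1 (4/4), th=0 (4%4)
i=0: r=0*2+0=0, c=gr=1

0,1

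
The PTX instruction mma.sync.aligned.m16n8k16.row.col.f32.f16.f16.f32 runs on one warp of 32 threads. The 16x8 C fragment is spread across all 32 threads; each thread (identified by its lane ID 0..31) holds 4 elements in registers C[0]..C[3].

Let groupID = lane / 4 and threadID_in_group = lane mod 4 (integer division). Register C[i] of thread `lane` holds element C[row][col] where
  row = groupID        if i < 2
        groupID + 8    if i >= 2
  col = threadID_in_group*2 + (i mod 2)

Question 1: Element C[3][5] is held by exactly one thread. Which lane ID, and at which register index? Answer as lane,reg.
r=3⇒gr=3,Rb=0  c=5⇒th=2,odd=1
L=3*4+2=14  i=0*2+1=1

14,1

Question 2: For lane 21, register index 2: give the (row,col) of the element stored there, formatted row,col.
lane 21: gr=5 (21/4), th=1 (21%4)
i=2: r=5+8=13, c=1*2+0=2

13,2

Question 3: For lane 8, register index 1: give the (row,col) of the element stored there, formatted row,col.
2,1

8: G=2,T=0
[1] (2+0,0*2+1) = (2,1)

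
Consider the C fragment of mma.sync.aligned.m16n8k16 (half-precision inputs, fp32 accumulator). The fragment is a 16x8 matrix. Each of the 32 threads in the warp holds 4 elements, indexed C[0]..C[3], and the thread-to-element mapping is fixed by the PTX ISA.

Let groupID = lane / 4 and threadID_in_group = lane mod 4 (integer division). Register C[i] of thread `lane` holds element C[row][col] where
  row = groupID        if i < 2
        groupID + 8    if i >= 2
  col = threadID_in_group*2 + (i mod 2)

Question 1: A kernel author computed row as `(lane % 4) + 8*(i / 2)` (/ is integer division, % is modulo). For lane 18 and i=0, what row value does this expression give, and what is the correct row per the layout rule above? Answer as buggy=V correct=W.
`(lane % 4) + 8*(i / 2)`[18,0]->2
lane 18: g=4 (18/4), t=2 (18%4)
i=0: r=4+0=4, c=2*2+0=4
row: 2 vs 4

buggy=2 correct=4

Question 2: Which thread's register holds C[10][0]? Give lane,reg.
8,2

r=10⇒gr=2,Rb=1  c=0⇒th=0,odd=0
L=2*4+0=8  i=1*2+0=2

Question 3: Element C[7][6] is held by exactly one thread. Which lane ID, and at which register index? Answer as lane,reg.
31,0

r=7⇒gr=7,Rb=0  c=6⇒th=3,odd=0
L=7*4+3=31  i=0*2+0=0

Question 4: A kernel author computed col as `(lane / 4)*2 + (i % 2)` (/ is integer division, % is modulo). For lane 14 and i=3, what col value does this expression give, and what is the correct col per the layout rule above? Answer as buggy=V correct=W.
buggy=7 correct=5

`(lane / 4)*2 + (i % 2)`[14,3]->7
L=14->gid=14>>2=3, tid=14&3=2
[3]->row 3+8=11  col 2·2+1=5
col: 7 vs 5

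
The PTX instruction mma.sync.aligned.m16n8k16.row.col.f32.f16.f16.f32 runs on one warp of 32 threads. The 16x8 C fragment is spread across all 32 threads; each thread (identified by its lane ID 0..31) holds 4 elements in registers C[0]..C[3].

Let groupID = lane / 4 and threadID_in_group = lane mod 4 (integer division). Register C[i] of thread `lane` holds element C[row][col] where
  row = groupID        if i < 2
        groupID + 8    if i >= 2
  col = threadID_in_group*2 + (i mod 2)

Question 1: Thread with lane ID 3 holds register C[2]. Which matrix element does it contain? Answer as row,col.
8,6

3: gr=0,th=3
[2] (0+8,3*2+0) = (8,6)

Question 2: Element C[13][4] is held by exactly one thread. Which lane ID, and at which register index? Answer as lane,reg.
22,2

r=13->g=5,rb=1  c=4->t=2,b0=0
L=5*4+2=22  i=1*2+0=2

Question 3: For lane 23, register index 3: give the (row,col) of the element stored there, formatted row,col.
13,7

23: grp=5,tig=3
[3] (5+8,3*2+1) = (13,7)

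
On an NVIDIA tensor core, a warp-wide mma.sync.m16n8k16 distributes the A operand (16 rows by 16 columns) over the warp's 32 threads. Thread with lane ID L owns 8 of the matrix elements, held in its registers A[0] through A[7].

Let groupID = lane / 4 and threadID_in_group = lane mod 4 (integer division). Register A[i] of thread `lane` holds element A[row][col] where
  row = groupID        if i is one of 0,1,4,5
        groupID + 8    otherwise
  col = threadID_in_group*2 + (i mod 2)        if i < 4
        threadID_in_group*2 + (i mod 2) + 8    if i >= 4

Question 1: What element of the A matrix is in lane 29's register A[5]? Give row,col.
29: G=7,T=1
[5] (7+0,1*2+1+8) = (7,11)

7,11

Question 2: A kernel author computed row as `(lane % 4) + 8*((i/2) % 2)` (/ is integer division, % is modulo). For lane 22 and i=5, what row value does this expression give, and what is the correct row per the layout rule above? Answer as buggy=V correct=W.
buggy=2 correct=5

`(lane % 4) + 8*((i/2) % 2)`[22,5]->2
22: g=5,t=2
[5] (5+0,2*2+1+8) = (5,13)
row: 2 vs 5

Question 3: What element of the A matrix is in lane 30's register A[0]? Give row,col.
L=30->gid=30>>2=7, tid=30&3=2
[0]->row 7+0=7  col 2·2+0+0=4

7,4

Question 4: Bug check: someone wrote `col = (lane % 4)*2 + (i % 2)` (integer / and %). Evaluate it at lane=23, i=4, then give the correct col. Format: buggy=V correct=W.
`(lane % 4)*2 + (i % 2)`[23,4]→6
lane 23→23/4=5, 23 mod 4=3
i=4  r:5+0→5  c:2·3+0+8→14
col: 6 vs 14

buggy=6 correct=14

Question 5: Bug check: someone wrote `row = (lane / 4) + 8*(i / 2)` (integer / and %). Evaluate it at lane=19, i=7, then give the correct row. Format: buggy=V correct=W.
buggy=28 correct=12

`(lane / 4) + 8*(i / 2)`[19,7]⇒28
lane 19⇒19/4=4, 19 mod 4=3
i=7  r:4+8⇒12  c:2·3+1+8⇒15
row: 28 vs 12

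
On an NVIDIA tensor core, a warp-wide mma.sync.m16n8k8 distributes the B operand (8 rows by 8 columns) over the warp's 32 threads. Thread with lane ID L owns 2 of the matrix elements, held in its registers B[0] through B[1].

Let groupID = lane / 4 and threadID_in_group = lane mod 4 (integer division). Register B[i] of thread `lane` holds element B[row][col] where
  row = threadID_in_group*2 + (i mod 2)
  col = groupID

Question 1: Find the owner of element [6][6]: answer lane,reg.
27,0

c=6⇒gr=6  r=6⇒th=3,odd=0
L=6*4+3=27  i=0=0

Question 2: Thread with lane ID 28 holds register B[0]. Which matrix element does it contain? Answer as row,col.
lane 28: gr=7 (28/4), th=0 (28%4)
i=0: r=0*2+0=0, c=gr=7

0,7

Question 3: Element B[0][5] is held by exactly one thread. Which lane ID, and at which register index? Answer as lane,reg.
c=5→G=5  r=0→T=0,p=0
L=5*4+0=20  i=0=0

20,0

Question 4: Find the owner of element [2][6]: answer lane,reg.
c=6⇒gr=6  r=2⇒th=1,odd=0
L=6*4+1=25  i=0=0

25,0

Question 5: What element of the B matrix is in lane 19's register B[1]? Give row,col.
lane 19: grp=4 (19/4), tig=3 (19%4)
i=1: r=3*2+1=7, c=grp=4

7,4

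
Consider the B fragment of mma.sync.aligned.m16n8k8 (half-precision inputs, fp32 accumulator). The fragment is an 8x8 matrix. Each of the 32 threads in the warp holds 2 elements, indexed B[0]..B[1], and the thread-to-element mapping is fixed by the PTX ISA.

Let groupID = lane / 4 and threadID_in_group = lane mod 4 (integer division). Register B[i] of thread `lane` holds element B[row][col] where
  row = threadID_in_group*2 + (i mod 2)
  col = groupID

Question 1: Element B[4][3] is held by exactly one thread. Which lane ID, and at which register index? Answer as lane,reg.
14,0

c:3=>grp=3  r:4=>tig=2,lo=0
L=3*4+2=14  i=0=0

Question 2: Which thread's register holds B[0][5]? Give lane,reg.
20,0

c=5→G=5  r=0→T=0,p=0
L=5*4+0=20  i=0=0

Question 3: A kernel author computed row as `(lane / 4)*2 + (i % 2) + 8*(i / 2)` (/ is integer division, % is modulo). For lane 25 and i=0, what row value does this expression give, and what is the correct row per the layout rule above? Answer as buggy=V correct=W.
`(lane / 4)*2 + (i % 2) + 8*(i / 2)`[25,0]->12
lane 25: g=6 (25/4), t=1 (25%4)
i=0: r=1*2+0=2, c=g=6
row: 12 vs 2

buggy=12 correct=2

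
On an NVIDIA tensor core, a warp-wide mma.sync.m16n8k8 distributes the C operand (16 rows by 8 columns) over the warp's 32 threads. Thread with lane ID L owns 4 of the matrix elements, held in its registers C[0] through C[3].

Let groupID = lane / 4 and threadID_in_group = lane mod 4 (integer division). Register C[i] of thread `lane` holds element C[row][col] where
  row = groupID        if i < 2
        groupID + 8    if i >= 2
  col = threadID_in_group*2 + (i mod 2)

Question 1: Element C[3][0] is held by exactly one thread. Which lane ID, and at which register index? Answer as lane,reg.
r:3=>grp=3,rB=0  c:0=>tig=0,lo=0
L=3*4+0=12  i=0*2+0=0

12,0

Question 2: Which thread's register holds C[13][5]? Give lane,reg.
22,3

r=13->g=5,rb=1  c=5->t=2,b0=1
L=5*4+2=22  i=1*2+1=3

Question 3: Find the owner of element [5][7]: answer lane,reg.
23,1

r=5⇒gr=5,Rb=0  c=7⇒th=3,odd=1
L=5*4+3=23  i=0*2+1=1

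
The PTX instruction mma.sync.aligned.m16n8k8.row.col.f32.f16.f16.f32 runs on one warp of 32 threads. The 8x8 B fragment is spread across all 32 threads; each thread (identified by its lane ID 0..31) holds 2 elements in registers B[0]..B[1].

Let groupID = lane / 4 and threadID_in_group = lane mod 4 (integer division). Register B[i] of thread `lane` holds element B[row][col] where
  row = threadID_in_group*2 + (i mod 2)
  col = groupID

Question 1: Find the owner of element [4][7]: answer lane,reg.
c=7->g=7  r=4->t=2,b0=0
L=7*4+2=30  i=0=0

30,0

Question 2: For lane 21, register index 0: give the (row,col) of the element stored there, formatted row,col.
2,5

21: G=5,T=1
[0] (1*2+0,5) = (2,5)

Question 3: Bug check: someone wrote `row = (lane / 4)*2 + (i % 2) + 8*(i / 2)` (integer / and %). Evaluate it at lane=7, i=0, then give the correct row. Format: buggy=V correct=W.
buggy=2 correct=6

`(lane / 4)*2 + (i % 2) + 8*(i / 2)`[7,0]->2
L=7->gid=7>>2=1, tid=7&3=3
[0]->row 3·2+0=6  col gid=1
row: 2 vs 6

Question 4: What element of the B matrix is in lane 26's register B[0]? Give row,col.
4,6

lane 26: gid=6 (26/4), tid=2 (26%4)
i=0: r=2*2+0=4, c=gid=6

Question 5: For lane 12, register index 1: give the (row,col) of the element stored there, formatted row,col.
lane 12→12/4=3, 12 mod 4=0
i=1  r:2·0+1→1  c:3

1,3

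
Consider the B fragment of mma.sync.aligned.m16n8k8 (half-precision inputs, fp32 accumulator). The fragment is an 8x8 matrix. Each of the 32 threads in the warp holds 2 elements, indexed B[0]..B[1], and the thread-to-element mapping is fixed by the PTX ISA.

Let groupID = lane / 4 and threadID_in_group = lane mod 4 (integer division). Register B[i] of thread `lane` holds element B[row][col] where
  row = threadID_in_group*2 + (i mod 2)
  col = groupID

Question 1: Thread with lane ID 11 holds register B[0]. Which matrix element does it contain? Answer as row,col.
6,2

lane 11: gr=2 (11/4), th=3 (11%4)
i=0: r=3*2+0=6, c=gr=2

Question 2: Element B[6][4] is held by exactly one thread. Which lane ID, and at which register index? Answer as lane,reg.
c: 4->gid=4  r: 6->tid=3,i&1=0
L=4*4+3=19  i=0=0

19,0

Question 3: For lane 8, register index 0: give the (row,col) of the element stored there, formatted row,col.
8: g=2,t=0
[0] (0*2+0,2) = (0,2)

0,2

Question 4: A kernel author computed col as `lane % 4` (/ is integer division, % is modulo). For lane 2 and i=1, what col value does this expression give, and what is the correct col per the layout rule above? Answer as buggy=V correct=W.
`lane % 4`[2,1]->2
L=2->gid=2>>2=0, tid=2&3=2
[1]->row 2·2+1=5  col gid=0
col: 2 vs 0

buggy=2 correct=0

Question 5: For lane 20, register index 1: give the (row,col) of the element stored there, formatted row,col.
L=20->gid=20>>2=5, tid=20&3=0
[1]->row 0·2+1=1  col gid=5

1,5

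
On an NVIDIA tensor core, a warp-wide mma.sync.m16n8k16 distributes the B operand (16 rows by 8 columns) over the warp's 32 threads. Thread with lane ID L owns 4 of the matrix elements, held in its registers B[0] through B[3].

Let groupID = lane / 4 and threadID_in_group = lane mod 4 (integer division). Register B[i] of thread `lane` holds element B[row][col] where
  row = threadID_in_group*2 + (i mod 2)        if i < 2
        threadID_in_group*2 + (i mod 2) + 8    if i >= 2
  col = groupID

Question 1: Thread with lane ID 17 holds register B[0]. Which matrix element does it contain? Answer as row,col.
lane 17->17/4=4, 17 mod 4=1
i=0  r:2·1+0+0->2  c:4

2,4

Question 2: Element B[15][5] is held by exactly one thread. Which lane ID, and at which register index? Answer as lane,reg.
c: 5->gid=5  r: 15->r8=1,tid=3,i&1=1
L=5*4+3=23  i=1*2+1=3

23,3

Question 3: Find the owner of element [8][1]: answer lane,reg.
4,2

c=1→G=1  r=8→rhi=1,T=0,p=0
L=1*4+0=4  i=1*2+0=2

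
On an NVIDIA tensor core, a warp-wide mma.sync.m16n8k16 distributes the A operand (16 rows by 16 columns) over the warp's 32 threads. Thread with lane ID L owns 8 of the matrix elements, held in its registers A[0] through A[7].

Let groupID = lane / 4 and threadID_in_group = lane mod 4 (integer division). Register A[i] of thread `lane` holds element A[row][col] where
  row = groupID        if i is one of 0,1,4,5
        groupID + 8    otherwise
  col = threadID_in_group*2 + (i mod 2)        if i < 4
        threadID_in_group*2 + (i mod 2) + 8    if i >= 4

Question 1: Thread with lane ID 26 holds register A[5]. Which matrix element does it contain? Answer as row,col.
6,13

26: g=6,t=2
[5] (6+0,2*2+1+8) = (6,13)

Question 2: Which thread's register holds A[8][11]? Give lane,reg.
1,7

r:8=>grp=0,rB=1  c:11=>cB=1,tig=1,lo=1
L=0*4+1=1  i=1*4+1*2+1=7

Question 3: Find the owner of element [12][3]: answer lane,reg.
r=12⇒gr=4,Rb=1  c=3⇒Cb=0,th=1,odd=1
L=4*4+1=17  i=0*4+1*2+1=3

17,3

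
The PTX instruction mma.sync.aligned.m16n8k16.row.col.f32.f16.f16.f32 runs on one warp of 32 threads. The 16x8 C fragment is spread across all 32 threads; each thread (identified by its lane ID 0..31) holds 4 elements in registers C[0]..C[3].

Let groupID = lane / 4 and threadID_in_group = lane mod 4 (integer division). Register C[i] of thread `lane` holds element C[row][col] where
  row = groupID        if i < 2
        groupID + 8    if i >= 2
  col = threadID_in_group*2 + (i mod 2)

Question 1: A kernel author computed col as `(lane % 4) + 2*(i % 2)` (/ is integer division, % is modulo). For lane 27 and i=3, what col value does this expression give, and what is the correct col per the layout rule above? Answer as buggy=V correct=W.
`(lane % 4) + 2*(i % 2)`[27,3]->5
lane 27->27/4=6, 27 mod 4=3
i=3  r:6+8->14  c:2·3+1->7
col: 5 vs 7

buggy=5 correct=7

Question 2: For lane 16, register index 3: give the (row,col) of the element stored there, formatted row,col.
16: grp=4,tig=0
[3] (4+8,0*2+1) = (12,1)

12,1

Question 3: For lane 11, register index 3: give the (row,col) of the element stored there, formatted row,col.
10,7

L=11->g=11>>2=2, t=11&3=3
[3]->row 2+8=10  col 3·2+1=7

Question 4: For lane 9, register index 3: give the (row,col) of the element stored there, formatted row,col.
lane 9=>9/4=2, 9 mod 4=1
i=3  r:2+8=>10  c:2·1+1=>3

10,3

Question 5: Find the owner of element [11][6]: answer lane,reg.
15,2

r=11→G=3,rhi=1  c=6→T=3,p=0
L=3*4+3=15  i=1*2+0=2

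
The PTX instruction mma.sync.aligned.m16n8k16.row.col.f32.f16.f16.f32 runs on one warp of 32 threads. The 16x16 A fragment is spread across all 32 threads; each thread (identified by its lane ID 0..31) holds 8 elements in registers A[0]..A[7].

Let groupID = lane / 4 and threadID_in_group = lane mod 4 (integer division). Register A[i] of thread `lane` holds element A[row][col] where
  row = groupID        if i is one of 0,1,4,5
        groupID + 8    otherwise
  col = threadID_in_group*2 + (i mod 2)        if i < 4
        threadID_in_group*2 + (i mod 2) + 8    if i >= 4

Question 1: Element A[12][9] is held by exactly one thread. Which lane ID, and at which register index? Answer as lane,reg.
r: 12->gid=4,r8=1  c: 9->c8=1,tid=0,i&1=1
L=4*4+0=16  i=1*4+1*2+1=7

16,7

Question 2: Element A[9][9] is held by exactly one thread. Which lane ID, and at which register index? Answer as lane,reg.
r=9->g=1,rb=1  c=9->cb=1,t=0,b0=1
L=1*4+0=4  i=1*4+1*2+1=7

4,7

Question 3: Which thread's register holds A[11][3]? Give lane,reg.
r=11->g=3,rb=1  c=3->cb=0,t=1,b0=1
L=3*4+1=13  i=0*4+1*2+1=3

13,3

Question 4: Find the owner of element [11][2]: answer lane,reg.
13,2

r:11=>grp=3,rB=1  c:2=>cB=0,tig=1,lo=0
L=3*4+1=13  i=0*4+1*2+0=2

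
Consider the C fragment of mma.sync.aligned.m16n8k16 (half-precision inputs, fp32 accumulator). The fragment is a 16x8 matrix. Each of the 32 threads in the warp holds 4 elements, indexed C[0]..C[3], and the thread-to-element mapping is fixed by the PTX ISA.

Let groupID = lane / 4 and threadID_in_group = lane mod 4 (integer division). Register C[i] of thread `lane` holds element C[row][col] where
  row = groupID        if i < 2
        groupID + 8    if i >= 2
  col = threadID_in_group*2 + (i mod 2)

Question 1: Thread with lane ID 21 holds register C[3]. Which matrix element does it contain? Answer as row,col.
21: gr=5,th=1
[3] (5+8,1*2+1) = (13,3)

13,3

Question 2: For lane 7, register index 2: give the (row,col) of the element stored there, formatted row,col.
9,6

lane 7=>7/4=1, 7 mod 4=3
i=2  r:1+8=>9  c:2·3+0=>6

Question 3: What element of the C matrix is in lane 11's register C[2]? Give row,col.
L=11→G=11>>2=2, T=11&3=3
[2]→row 2+8=10  col 3·2+0=6

10,6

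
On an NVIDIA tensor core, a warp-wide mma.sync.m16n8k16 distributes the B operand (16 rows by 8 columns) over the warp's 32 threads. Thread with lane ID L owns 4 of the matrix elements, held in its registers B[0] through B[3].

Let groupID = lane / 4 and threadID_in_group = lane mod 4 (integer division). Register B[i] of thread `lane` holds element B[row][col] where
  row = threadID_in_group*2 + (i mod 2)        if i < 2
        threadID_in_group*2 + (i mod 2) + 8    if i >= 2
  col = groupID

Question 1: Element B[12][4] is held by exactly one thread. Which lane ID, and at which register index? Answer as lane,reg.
18,2

c=4⇒gr=4  r=12⇒Rb=1,th=2,odd=0
L=4*4+2=18  i=1*2+0=2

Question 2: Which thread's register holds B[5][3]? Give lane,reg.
c=3->g=3  r=5->rb=0,t=2,b0=1
L=3*4+2=14  i=0*2+1=1

14,1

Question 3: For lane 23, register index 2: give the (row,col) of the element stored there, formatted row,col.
14,5

L=23->g=23>>2=5, t=23&3=3
[2]->row 3·2+0+8=14  col g=5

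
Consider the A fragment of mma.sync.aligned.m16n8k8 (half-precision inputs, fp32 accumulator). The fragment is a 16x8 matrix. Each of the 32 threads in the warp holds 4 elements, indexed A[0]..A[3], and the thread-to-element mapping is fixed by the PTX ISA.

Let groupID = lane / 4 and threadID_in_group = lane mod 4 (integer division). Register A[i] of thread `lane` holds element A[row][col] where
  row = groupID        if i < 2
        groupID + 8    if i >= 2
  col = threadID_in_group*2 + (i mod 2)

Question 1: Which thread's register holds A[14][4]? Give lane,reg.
26,2

r:14=>grp=6,rB=1  c:4=>tig=2,lo=0
L=6*4+2=26  i=1*2+0=2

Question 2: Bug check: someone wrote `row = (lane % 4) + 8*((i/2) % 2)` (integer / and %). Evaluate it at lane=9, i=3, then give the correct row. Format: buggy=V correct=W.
buggy=9 correct=10

`(lane % 4) + 8*((i/2) % 2)`[9,3]⇒9
lane 9: gr=2 (9/4), th=1 (9%4)
i=3: r=2+8=10, c=1*2+1=3
row: 9 vs 10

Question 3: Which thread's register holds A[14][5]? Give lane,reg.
r: 14->gid=6,r8=1  c: 5->tid=2,i&1=1
L=6*4+2=26  i=1*2+1=3

26,3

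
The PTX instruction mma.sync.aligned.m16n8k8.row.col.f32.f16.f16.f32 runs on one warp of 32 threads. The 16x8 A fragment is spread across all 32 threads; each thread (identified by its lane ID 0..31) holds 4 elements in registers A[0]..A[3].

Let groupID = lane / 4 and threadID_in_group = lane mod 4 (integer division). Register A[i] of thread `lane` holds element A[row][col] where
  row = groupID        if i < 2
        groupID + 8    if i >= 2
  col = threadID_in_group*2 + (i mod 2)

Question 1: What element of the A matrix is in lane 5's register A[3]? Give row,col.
lane 5: grp=1 (5/4), tig=1 (5%4)
i=3: r=1+8=9, c=1*2+1=3

9,3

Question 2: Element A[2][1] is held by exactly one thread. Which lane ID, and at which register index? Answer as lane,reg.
8,1

r=2->g=2,rb=0  c=1->t=0,b0=1
L=2*4+0=8  i=0*2+1=1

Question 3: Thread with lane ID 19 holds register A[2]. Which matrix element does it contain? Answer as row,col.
lane 19: gr=4 (19/4), th=3 (19%4)
i=2: r=4+8=12, c=3*2+0=6

12,6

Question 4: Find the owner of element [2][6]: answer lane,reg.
r=2->g=2,rb=0  c=6->t=3,b0=0
L=2*4+3=11  i=0*2+0=0

11,0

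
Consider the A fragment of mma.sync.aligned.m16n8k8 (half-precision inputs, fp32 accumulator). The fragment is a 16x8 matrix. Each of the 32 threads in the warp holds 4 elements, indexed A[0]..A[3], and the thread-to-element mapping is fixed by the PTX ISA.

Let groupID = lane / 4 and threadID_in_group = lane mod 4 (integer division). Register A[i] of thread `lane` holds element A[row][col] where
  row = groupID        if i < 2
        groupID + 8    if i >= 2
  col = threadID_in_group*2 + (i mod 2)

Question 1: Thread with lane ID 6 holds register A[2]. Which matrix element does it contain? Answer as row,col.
9,4

lane 6->6/4=1, 6 mod 4=2
i=2  r:1+8->9  c:2·2+0->4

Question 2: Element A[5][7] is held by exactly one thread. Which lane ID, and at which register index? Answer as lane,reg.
23,1

r=5->g=5,rb=0  c=7->t=3,b0=1
L=5*4+3=23  i=0*2+1=1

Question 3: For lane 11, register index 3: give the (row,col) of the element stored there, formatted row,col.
10,7

lane 11->11/4=2, 11 mod 4=3
i=3  r:2+8->10  c:2·3+1->7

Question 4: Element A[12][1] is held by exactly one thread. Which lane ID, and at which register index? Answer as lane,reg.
16,3

r:12=>grp=4,rB=1  c:1=>tig=0,lo=1
L=4*4+0=16  i=1*2+1=3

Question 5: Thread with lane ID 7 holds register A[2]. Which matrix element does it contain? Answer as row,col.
L=7=>grp=7>>2=1, tig=7&3=3
[2]=>row 1+8=9  col 3·2+0=6

9,6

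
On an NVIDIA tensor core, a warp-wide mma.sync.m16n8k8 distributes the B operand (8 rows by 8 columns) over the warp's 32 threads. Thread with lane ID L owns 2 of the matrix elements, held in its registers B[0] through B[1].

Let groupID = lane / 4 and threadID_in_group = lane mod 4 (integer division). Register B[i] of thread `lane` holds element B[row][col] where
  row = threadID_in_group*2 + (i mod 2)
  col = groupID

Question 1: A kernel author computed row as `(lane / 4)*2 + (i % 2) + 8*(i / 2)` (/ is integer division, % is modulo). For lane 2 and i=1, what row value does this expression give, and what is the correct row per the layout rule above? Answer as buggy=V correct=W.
buggy=1 correct=5

`(lane / 4)*2 + (i % 2) + 8*(i / 2)`[2,1]→1
lane 2→2/4=0, 2 mod 4=2
i=1  r:2·2+1→5  c:0
row: 1 vs 5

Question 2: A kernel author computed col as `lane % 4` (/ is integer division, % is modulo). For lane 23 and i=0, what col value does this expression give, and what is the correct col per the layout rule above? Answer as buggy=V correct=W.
buggy=3 correct=5

`lane % 4`[23,0]->3
lane 23->23/4=5, 23 mod 4=3
i=0  r:2·3+0->6  c:5
col: 3 vs 5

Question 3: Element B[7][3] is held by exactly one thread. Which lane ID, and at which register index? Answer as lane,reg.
c=3→G=3  r=7→T=3,p=1
L=3*4+3=15  i=1=1

15,1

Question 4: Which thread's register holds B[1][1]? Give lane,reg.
c=1→G=1  r=1→T=0,p=1
L=1*4+0=4  i=1=1

4,1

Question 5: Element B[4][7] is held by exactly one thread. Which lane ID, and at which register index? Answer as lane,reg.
30,0

c=7->g=7  r=4->t=2,b0=0
L=7*4+2=30  i=0=0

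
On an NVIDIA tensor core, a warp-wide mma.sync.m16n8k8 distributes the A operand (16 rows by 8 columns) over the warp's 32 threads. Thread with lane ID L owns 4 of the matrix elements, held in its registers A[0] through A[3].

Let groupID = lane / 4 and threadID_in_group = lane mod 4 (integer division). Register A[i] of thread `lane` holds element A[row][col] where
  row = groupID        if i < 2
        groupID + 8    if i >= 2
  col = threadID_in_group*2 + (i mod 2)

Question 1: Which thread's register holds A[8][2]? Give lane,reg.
r=8->g=0,rb=1  c=2->t=1,b0=0
L=0*4+1=1  i=1*2+0=2

1,2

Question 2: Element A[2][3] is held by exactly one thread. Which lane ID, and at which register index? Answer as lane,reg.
r:2=>grp=2,rB=0  c:3=>tig=1,lo=1
L=2*4+1=9  i=0*2+1=1

9,1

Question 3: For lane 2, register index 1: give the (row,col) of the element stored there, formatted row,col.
0,5

lane 2: grp=0 (2/4), tig=2 (2%4)
i=1: r=0+0=0, c=2*2+1=5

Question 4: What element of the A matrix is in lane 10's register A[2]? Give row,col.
10,4

lane 10->10/4=2, 10 mod 4=2
i=2  r:2+8->10  c:2·2+0->4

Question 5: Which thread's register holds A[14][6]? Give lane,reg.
27,2

r=14→G=6,rhi=1  c=6→T=3,p=0
L=6*4+3=27  i=1*2+0=2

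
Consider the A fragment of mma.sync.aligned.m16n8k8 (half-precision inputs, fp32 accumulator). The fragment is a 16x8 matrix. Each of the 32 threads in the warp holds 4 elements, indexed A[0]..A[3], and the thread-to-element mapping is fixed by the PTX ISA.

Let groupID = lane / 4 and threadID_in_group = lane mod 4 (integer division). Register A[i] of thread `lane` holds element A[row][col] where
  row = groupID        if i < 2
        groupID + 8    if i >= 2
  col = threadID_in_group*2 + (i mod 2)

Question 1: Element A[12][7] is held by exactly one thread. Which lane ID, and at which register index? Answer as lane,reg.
19,3

r=12→G=4,rhi=1  c=7→T=3,p=1
L=4*4+3=19  i=1*2+1=3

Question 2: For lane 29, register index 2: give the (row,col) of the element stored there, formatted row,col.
15,2

L=29->gid=29>>2=7, tid=29&3=1
[2]->row 7+8=15  col 1·2+0=2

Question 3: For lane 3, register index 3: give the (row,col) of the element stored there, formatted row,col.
8,7

lane 3=>3/4=0, 3 mod 4=3
i=3  r:0+8=>8  c:2·3+1=>7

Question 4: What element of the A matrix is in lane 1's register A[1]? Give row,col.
0,3

lane 1: G=0 (1/4), T=1 (1%4)
i=1: r=0+0=0, c=1*2+1=3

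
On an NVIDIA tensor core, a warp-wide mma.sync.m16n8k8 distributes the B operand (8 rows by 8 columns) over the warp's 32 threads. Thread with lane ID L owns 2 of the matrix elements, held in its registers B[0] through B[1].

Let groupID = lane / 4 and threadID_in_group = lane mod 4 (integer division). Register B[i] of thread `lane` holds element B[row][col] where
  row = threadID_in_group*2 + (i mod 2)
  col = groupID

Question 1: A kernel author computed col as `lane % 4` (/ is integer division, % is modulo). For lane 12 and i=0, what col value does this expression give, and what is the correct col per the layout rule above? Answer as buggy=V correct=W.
buggy=0 correct=3

`lane % 4`[12,0]=>0
12: grp=3,tig=0
[0] (0*2+0,3) = (0,3)
col: 0 vs 3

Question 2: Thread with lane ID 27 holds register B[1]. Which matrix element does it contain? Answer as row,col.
27: gr=6,th=3
[1] (3*2+1,6) = (7,6)

7,6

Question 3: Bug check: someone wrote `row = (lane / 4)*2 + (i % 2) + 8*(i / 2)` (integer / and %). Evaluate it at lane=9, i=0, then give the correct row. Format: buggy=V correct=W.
buggy=4 correct=2

`(lane / 4)*2 + (i % 2) + 8*(i / 2)`[9,0]=>4
lane 9=>9/4=2, 9 mod 4=1
i=0  r:2·1+0=>2  c:2
row: 4 vs 2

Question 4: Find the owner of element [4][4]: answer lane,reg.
c=4→G=4  r=4→T=2,p=0
L=4*4+2=18  i=0=0

18,0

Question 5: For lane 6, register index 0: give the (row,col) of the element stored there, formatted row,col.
4,1

lane 6=>6/4=1, 6 mod 4=2
i=0  r:2·2+0=>4  c:1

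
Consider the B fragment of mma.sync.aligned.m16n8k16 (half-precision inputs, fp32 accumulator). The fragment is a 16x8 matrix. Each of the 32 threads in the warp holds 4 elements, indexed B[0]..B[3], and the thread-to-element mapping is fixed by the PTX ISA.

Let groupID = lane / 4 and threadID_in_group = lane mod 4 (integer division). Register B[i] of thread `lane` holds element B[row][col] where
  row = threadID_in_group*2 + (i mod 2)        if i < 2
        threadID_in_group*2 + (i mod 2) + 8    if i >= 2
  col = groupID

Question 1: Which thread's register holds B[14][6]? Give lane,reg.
c:6=>grp=6  r:14=>rB=1,tig=3,lo=0
L=6*4+3=27  i=1*2+0=2

27,2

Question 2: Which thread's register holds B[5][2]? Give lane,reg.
c=2⇒gr=2  r=5⇒Rb=0,th=2,odd=1
L=2*4+2=10  i=0*2+1=1

10,1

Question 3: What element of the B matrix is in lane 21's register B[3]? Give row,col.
L=21->gid=21>>2=5, tid=21&3=1
[3]->row 1·2+1+8=11  col gid=5

11,5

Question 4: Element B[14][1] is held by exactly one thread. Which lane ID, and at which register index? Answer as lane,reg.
c: 1->gid=1  r: 14->r8=1,tid=3,i&1=0
L=1*4+3=7  i=1*2+0=2

7,2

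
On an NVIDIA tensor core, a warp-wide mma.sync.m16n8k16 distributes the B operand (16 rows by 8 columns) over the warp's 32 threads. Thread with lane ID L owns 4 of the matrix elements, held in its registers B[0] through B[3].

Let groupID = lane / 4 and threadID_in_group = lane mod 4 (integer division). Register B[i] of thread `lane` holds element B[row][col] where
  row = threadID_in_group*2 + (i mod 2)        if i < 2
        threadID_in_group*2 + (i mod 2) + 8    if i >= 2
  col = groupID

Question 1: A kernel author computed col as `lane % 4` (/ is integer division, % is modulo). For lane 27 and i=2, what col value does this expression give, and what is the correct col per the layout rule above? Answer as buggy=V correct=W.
buggy=3 correct=6

`lane % 4`[27,2]→3
L=27→G=27>>2=6, T=27&3=3
[2]→row 3·2+0+8=14  col G=6
col: 3 vs 6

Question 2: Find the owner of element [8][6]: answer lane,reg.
c=6⇒gr=6  r=8⇒Rb=1,th=0,odd=0
L=6*4+0=24  i=1*2+0=2

24,2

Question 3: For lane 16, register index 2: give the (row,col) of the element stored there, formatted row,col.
lane 16=>16/4=4, 16 mod 4=0
i=2  r:2·0+0+8=>8  c:4

8,4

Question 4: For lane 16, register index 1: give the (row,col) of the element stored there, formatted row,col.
1,4

lane 16: G=4 (16/4), T=0 (16%4)
i=1: r=0*2+1+0=1, c=G=4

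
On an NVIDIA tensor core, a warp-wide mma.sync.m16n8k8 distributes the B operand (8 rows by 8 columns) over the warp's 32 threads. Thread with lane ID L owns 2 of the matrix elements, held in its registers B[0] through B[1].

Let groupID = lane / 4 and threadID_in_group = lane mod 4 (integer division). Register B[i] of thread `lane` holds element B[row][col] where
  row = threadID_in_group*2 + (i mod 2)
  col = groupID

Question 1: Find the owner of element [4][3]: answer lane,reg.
c=3->g=3  r=4->t=2,b0=0
L=3*4+2=14  i=0=0

14,0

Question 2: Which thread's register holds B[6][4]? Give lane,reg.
19,0

c:4=>grp=4  r:6=>tig=3,lo=0
L=4*4+3=19  i=0=0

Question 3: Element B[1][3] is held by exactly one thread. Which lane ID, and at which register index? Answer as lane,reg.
c=3⇒gr=3  r=1⇒th=0,odd=1
L=3*4+0=12  i=1=1

12,1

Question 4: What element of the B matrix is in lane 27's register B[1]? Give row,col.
7,6

lane 27⇒27/4=6, 27 mod 4=3
i=1  r:2·3+1⇒7  c:6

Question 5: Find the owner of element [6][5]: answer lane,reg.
c:5=>grp=5  r:6=>tig=3,lo=0
L=5*4+3=23  i=0=0

23,0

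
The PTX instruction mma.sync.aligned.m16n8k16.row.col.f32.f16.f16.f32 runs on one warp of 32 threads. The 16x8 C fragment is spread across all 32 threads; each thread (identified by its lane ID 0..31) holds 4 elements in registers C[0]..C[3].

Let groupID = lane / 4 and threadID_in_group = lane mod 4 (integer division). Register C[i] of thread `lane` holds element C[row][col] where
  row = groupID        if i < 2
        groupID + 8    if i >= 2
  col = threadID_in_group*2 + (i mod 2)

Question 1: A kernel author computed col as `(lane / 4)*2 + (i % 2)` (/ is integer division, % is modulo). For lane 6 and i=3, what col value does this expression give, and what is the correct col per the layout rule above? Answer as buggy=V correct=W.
`(lane / 4)*2 + (i % 2)`[6,3]⇒3
L=6⇒gr=6>>2=1, th=6&3=2
[3]⇒row 1+8=9  col 2·2+1=5
col: 3 vs 5

buggy=3 correct=5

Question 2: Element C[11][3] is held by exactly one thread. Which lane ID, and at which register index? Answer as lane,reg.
13,3

r=11⇒gr=3,Rb=1  c=3⇒th=1,odd=1
L=3*4+1=13  i=1*2+1=3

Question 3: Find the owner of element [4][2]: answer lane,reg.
17,0

r=4→G=4,rhi=0  c=2→T=1,p=0
L=4*4+1=17  i=0*2+0=0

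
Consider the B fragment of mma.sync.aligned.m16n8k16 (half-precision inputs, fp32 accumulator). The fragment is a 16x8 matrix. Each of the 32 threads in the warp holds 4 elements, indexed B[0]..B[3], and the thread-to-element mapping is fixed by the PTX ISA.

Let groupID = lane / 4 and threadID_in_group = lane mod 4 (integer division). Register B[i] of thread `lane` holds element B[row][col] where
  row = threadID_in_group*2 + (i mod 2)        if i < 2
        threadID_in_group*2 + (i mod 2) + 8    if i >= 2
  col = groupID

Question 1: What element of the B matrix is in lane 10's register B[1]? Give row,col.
5,2

L=10->g=10>>2=2, t=10&3=2
[1]->row 2·2+1+0=5  col g=2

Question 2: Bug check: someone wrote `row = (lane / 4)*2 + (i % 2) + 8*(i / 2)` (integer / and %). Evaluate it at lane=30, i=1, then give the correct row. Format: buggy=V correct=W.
`(lane / 4)*2 + (i % 2) + 8*(i / 2)`[30,1]->15
L=30->g=30>>2=7, t=30&3=2
[1]->row 2·2+1+0=5  col g=7
row: 15 vs 5

buggy=15 correct=5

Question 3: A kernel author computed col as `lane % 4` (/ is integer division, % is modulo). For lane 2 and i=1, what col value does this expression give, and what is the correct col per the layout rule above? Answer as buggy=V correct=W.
buggy=2 correct=0

`lane % 4`[2,1]→2
L=2→G=2>>2=0, T=2&3=2
[1]→row 2·2+1+0=5  col G=0
col: 2 vs 0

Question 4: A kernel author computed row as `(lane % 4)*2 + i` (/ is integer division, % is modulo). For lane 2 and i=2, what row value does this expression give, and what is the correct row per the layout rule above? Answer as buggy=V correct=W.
`(lane % 4)*2 + i`[2,2]→6
L=2→G=2>>2=0, T=2&3=2
[2]→row 2·2+0+8=12  col G=0
row: 6 vs 12

buggy=6 correct=12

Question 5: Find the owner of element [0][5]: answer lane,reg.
20,0

c=5→G=5  r=0→rhi=0,T=0,p=0
L=5*4+0=20  i=0*2+0=0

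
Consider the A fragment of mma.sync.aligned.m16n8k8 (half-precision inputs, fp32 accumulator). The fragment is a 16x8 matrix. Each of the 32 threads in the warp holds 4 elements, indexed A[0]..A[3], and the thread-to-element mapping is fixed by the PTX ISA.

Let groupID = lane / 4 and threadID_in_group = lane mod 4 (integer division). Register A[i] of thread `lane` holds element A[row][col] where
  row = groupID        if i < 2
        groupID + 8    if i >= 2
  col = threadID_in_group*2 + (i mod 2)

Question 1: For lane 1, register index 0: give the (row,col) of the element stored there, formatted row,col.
0,2

1: gr=0,th=1
[0] (0+0,1*2+0) = (0,2)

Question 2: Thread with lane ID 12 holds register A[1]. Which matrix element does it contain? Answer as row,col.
lane 12: gr=3 (12/4), th=0 (12%4)
i=1: r=3+0=3, c=0*2+1=1

3,1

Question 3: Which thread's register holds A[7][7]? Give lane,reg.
r=7⇒gr=7,Rb=0  c=7⇒th=3,odd=1
L=7*4+3=31  i=0*2+1=1

31,1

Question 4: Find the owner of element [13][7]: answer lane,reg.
r=13->g=5,rb=1  c=7->t=3,b0=1
L=5*4+3=23  i=1*2+1=3

23,3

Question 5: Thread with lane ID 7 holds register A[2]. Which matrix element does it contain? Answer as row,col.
7: g=1,t=3
[2] (1+8,3*2+0) = (9,6)

9,6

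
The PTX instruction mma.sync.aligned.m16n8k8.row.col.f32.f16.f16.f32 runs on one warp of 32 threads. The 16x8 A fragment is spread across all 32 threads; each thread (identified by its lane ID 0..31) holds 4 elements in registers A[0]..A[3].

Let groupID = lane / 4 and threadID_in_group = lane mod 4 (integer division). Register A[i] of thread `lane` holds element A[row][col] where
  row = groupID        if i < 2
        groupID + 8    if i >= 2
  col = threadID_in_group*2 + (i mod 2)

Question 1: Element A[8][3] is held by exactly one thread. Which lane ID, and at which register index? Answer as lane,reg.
1,3

r=8->g=0,rb=1  c=3->t=1,b0=1
L=0*4+1=1  i=1*2+1=3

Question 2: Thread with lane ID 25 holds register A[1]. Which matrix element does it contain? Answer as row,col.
6,3

25: g=6,t=1
[1] (6+0,1*2+1) = (6,3)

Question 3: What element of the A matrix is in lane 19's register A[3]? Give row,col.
12,7

L=19⇒gr=19>>2=4, th=19&3=3
[3]⇒row 4+8=12  col 3·2+1=7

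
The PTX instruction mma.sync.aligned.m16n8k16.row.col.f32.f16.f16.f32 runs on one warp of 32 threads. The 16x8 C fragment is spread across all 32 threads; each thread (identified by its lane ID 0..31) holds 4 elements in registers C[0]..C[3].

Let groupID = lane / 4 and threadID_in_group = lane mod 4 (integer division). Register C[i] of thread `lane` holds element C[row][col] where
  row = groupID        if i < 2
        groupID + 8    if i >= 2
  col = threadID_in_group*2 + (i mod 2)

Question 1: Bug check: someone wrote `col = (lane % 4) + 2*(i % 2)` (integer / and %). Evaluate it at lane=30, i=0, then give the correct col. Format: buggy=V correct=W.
`(lane % 4) + 2*(i % 2)`[30,0]->2
30: g=7,t=2
[0] (7+0,2*2+0) = (7,4)
col: 2 vs 4

buggy=2 correct=4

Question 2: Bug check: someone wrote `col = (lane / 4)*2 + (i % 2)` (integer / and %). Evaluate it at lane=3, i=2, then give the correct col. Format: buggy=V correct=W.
buggy=0 correct=6

`(lane / 4)*2 + (i % 2)`[3,2]=>0
3: grp=0,tig=3
[2] (0+8,3*2+0) = (8,6)
col: 0 vs 6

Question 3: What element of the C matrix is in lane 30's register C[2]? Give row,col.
30: g=7,t=2
[2] (7+8,2*2+0) = (15,4)

15,4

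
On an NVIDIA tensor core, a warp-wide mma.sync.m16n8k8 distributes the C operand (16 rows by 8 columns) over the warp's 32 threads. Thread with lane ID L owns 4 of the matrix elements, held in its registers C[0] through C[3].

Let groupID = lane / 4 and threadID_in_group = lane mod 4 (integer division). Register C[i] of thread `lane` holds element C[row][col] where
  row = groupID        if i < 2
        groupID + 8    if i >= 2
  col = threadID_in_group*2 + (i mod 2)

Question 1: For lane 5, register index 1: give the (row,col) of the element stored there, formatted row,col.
lane 5→5/4=1, 5 mod 4=1
i=1  r:1+0→1  c:2·1+1→3

1,3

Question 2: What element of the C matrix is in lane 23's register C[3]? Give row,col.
13,7

lane 23: gid=5 (23/4), tid=3 (23%4)
i=3: r=5+8=13, c=3*2+1=7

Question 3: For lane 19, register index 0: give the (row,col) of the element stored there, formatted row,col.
4,6

lane 19⇒19/4=4, 19 mod 4=3
i=0  r:4+0⇒4  c:2·3+0⇒6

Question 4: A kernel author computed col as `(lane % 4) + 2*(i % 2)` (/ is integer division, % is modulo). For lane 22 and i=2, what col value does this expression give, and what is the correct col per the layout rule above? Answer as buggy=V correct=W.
`(lane % 4) + 2*(i % 2)`[22,2]→2
L=22→G=22>>2=5, T=22&3=2
[2]→row 5+8=13  col 2·2+0=4
col: 2 vs 4

buggy=2 correct=4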